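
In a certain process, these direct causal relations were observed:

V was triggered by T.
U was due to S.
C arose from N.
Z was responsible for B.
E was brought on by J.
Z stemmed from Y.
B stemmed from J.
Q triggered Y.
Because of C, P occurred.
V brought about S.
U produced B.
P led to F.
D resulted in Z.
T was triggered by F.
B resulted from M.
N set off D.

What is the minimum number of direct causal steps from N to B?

3

Shortest chain: N → D → Z → B.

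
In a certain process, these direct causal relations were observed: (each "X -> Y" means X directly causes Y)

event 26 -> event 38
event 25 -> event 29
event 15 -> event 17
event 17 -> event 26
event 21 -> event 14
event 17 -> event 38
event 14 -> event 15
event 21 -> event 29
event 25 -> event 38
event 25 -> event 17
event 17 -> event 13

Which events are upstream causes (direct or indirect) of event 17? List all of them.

Immediate causes of event 17: event 25, event 15.
Further upstream: event 21, event 14.

event 14, event 15, event 21, event 25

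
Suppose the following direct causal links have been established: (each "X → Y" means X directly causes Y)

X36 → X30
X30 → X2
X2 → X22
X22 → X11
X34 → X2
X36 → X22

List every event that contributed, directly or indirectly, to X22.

X2, X30, X34, X36

Immediate causes of X22: X36, X2.
Further upstream: X30, X34.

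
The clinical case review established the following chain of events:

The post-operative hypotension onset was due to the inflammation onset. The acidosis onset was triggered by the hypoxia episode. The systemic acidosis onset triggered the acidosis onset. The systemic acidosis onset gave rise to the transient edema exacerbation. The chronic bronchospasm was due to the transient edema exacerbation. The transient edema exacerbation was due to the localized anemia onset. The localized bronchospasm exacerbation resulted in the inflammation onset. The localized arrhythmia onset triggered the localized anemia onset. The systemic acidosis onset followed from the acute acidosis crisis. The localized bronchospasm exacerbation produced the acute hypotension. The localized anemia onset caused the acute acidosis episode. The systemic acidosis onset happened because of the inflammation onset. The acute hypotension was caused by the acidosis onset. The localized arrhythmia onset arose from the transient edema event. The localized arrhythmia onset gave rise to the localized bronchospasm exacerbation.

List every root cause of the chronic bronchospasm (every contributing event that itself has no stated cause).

the acute acidosis crisis, the transient edema event

Tracing upstream from the chronic bronchospasm: the chronic bronchospasm ← the transient edema exacerbation ← the localized anemia onset ← the localized arrhythmia onset ← the transient edema event.
A separate upstream branch: the chronic bronchospasm ← the transient edema exacerbation ← the systemic acidosis onset ← the acute acidosis crisis.
Each of those chain origins has no stated cause.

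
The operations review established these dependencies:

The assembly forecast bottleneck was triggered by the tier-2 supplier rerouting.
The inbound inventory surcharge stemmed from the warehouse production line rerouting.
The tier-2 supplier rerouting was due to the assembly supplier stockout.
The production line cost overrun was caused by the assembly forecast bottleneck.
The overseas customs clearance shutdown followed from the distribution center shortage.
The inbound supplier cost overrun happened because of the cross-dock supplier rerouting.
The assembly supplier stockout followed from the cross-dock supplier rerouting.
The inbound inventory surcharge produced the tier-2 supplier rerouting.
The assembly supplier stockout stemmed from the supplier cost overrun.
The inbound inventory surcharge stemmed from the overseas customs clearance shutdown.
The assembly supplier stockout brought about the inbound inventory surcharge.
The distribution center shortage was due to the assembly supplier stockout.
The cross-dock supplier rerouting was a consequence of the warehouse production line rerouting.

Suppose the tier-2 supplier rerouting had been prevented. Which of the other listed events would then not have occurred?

Downstream of the tier-2 supplier rerouting: the assembly forecast bottleneck, the production line cost overrun.

the assembly forecast bottleneck, the production line cost overrun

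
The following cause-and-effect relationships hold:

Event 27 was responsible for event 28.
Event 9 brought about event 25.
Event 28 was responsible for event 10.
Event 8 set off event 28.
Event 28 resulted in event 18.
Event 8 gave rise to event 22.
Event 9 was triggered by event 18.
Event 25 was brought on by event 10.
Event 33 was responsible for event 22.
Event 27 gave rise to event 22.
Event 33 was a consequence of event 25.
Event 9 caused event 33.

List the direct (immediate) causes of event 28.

event 27, event 8

event 27, event 8 → event 28 with nothing further upstream stated.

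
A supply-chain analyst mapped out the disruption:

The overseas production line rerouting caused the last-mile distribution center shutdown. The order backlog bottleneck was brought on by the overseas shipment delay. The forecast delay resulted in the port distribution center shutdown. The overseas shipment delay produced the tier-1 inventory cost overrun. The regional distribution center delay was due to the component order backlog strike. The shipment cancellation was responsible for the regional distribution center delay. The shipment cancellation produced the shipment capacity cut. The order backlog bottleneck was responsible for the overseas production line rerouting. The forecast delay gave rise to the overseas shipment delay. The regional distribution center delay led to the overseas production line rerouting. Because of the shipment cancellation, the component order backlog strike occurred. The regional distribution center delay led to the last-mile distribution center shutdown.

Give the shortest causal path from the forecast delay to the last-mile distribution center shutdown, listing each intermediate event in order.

the forecast delay → the overseas shipment delay → the order backlog bottleneck → the overseas production line rerouting → the last-mile distribution center shutdown

the forecast delay → the overseas shipment delay
the overseas shipment delay → the order backlog bottleneck
the order backlog bottleneck → the overseas production line rerouting
the overseas production line rerouting → the last-mile distribution center shutdown
Length: 4 steps.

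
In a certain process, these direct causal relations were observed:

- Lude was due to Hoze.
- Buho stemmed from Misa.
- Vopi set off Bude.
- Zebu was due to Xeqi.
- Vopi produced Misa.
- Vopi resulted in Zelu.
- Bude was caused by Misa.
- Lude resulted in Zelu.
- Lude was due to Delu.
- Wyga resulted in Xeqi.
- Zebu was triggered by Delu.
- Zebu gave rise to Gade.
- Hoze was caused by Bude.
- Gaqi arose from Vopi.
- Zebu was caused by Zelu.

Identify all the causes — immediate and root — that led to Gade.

Immediate cause of Gade: Zebu.
Further upstream: Vopi, Misa, Bude, Delu, Hoze, Wyga, Lude, Xeqi, Zelu.

Bude, Delu, Hoze, Lude, Misa, Vopi, Wyga, Xeqi, Zebu, Zelu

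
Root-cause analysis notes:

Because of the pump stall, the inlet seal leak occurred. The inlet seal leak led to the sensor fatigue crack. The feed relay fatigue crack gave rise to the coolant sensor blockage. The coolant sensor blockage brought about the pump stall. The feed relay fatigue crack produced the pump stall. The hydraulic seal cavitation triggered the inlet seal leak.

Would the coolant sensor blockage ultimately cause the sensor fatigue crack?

Yes

There is a causal chain: the coolant sensor blockage → the pump stall → the inlet seal leak → the sensor fatigue crack.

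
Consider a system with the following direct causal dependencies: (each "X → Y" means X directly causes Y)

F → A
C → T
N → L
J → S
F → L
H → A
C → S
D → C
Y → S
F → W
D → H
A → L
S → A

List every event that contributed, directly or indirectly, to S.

C, D, J, Y

Immediate causes of S: J, C, Y.
Further upstream: D.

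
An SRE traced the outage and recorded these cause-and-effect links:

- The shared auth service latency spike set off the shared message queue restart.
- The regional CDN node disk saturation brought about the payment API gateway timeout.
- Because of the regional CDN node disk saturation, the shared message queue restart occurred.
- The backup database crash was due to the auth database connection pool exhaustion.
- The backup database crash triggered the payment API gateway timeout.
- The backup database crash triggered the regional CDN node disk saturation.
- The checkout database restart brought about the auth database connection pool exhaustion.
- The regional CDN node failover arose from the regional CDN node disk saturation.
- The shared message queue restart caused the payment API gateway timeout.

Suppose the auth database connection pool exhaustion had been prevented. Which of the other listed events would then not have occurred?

the backup database crash, the regional CDN node disk saturation, the regional CDN node failover

Downstream of the auth database connection pool exhaustion: the backup database crash, the regional CDN node disk saturation, the shared message queue restart, the payment API gateway timeout, the regional CDN node failover.
Of those, still caused via another path: the shared message queue restart, the payment API gateway timeout.
The remainder have no surviving cause.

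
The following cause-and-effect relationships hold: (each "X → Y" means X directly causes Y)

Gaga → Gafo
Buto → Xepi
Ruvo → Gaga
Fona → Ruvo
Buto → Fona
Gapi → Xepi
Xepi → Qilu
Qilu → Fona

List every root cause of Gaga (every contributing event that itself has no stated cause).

Tracing upstream from Gaga: Gaga ← Ruvo ← Fona ← Buto.
A separate upstream branch: Gaga ← Ruvo ← Fona ← Qilu ← Xepi ← Gapi.
Each of those chain origins has no stated cause.

Buto, Gapi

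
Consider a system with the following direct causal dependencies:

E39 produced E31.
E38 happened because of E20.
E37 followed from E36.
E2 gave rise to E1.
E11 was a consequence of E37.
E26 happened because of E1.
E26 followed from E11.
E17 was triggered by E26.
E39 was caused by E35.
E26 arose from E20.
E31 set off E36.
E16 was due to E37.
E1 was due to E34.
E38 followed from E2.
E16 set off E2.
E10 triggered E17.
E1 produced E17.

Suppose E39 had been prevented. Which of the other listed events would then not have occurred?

E11, E16, E2, E31, E36, E37

Downstream of E39: E31, E36, E37, E16, E2, E1, E11, E38, E26, E17.
Of those, still caused via another path: E1, E38, E26, E17.
The remainder have no surviving cause.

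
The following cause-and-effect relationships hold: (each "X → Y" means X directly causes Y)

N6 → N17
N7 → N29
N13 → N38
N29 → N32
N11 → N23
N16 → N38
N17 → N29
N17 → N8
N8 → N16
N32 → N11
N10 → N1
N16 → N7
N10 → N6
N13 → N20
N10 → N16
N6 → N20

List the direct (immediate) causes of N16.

N10, N8

Upstream contributors include N6, N17, but only N10, N8 feed directly into N16.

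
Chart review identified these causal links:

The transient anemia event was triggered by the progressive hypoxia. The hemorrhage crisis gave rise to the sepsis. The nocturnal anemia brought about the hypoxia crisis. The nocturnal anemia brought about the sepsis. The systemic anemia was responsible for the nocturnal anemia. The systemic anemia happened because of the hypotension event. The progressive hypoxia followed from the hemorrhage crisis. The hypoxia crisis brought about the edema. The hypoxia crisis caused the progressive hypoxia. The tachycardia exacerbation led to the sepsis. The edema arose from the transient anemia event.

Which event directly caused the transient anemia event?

Upstream contributors include the hypotension event, the systemic anemia, the nocturnal anemia, the hemorrhage crisis, the hypoxia crisis, but only the progressive hypoxia feeds directly into the transient anemia event.

the progressive hypoxia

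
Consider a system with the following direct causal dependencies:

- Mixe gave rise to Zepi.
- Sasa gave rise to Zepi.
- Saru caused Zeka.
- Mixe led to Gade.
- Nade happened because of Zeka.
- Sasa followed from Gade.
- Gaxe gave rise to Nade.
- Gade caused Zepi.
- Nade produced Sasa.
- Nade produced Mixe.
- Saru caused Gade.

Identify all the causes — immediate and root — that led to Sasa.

Gade, Gaxe, Mixe, Nade, Saru, Zeka

Immediate causes of Sasa: Nade, Gade.
Further upstream: Saru, Zeka, Mixe, Gaxe.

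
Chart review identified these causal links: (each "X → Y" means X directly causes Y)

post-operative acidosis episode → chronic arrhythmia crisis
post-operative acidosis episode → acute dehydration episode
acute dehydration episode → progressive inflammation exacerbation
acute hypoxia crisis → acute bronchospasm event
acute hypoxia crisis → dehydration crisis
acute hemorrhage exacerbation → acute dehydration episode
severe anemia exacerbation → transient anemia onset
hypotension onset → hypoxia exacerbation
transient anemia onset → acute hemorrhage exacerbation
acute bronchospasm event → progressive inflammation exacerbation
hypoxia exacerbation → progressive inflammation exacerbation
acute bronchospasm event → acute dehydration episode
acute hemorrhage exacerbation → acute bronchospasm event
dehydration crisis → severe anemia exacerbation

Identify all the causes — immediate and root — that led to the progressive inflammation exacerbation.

the acute bronchospasm event, the acute dehydration episode, the acute hemorrhage exacerbation, the acute hypoxia crisis, the dehydration crisis, the hypotension onset, the hypoxia exacerbation, the post-operative acidosis episode, the severe anemia exacerbation, the transient anemia onset

Immediate causes of the progressive inflammation exacerbation: the acute bronchospasm event, the acute dehydration episode, the hypoxia exacerbation.
Further upstream: the post-operative acidosis episode, the acute hypoxia crisis, the dehydration crisis, the severe anemia exacerbation, the hypotension onset, the transient anemia onset, the acute hemorrhage exacerbation.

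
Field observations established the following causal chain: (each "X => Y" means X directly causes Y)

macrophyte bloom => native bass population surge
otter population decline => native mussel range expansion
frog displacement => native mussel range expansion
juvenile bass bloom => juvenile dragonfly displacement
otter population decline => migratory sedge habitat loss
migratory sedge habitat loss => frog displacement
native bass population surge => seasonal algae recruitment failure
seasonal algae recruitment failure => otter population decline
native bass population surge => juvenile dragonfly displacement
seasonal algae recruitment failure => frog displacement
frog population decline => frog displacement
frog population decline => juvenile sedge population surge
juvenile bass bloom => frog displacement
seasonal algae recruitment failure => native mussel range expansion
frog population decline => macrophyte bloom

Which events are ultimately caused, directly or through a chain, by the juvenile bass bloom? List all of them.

the frog displacement, the juvenile dragonfly displacement, the native mussel range expansion

Direct effects: the frog displacement, the juvenile dragonfly displacement.
2 steps out: the native mussel range expansion.
Not reachable from it: the frog population decline, the juvenile sedge population surge, the macrophyte bloom, the native bass population surge, the seasonal algae recruitment failure, the otter population decline, the migratory sedge habitat loss.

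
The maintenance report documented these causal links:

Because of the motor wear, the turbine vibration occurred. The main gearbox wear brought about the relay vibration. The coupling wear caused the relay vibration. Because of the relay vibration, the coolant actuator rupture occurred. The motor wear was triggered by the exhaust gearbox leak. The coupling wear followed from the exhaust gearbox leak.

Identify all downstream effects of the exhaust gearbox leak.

Direct effects: the coupling wear, the motor wear.
2 steps out: the turbine vibration, the relay vibration.
3 steps out: the coolant actuator rupture.
Not reachable from it: the main gearbox wear.

the coolant actuator rupture, the coupling wear, the motor wear, the relay vibration, the turbine vibration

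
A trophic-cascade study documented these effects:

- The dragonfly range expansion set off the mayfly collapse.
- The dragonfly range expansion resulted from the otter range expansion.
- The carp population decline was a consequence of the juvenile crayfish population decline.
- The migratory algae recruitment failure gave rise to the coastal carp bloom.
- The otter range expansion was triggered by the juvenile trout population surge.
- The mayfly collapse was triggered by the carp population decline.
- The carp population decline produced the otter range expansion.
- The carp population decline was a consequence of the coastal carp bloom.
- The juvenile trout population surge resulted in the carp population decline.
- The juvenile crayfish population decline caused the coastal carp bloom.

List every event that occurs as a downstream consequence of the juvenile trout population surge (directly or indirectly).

the carp population decline, the dragonfly range expansion, the mayfly collapse, the otter range expansion

Direct effects: the carp population decline, the otter range expansion.
2 steps out: the dragonfly range expansion, the mayfly collapse.
Not reachable from it: the migratory algae recruitment failure, the juvenile crayfish population decline, the coastal carp bloom.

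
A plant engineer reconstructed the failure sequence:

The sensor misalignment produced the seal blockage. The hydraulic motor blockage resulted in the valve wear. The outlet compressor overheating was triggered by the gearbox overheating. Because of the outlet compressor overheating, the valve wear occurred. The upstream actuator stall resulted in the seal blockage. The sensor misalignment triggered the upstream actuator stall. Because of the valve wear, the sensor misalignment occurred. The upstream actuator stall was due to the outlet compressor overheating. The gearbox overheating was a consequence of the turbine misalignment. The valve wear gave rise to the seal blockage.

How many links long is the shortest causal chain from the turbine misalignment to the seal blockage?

Shortest chain: the turbine misalignment → the gearbox overheating → the outlet compressor overheating → the valve wear → the seal blockage.

4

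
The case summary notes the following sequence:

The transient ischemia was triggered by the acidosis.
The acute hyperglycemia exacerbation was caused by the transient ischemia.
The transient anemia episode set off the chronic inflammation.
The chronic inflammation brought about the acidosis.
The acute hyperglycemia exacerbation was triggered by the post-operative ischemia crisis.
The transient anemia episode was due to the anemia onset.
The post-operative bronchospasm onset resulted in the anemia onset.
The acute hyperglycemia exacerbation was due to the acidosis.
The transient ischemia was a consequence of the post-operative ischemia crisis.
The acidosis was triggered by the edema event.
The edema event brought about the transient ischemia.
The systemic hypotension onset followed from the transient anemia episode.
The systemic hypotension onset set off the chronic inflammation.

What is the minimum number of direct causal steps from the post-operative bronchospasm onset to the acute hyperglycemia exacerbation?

5

Shortest chain: the post-operative bronchospasm onset → the anemia onset → the transient anemia episode → the chronic inflammation → the acidosis → the acute hyperglycemia exacerbation.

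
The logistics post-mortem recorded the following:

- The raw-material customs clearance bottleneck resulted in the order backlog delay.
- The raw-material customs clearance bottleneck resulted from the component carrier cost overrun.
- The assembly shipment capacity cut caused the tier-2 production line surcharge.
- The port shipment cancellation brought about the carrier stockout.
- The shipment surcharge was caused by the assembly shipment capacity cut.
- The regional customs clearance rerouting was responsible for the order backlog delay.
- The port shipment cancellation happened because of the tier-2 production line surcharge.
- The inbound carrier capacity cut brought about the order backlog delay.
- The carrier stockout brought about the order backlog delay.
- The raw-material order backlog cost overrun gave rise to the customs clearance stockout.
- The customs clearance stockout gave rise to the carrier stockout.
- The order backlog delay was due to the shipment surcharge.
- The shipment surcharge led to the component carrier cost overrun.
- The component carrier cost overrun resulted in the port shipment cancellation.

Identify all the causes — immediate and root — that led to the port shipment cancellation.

Immediate causes of the port shipment cancellation: the component carrier cost overrun, the tier-2 production line surcharge.
Further upstream: the assembly shipment capacity cut, the shipment surcharge.

the assembly shipment capacity cut, the component carrier cost overrun, the shipment surcharge, the tier-2 production line surcharge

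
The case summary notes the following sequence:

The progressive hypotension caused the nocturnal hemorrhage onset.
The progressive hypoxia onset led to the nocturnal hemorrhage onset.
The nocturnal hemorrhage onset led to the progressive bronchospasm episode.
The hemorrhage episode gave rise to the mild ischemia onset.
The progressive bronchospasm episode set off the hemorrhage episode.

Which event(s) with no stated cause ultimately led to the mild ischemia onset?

Tracing upstream from the mild ischemia onset: the mild ischemia onset ← the hemorrhage episode ← the progressive bronchospasm episode ← the nocturnal hemorrhage onset ← the progressive hypotension.
A separate upstream branch: the mild ischemia onset ← the hemorrhage episode ← the progressive bronchospasm episode ← the nocturnal hemorrhage onset ← the progressive hypoxia onset.
Each of those chain origins has no stated cause.

the progressive hypotension, the progressive hypoxia onset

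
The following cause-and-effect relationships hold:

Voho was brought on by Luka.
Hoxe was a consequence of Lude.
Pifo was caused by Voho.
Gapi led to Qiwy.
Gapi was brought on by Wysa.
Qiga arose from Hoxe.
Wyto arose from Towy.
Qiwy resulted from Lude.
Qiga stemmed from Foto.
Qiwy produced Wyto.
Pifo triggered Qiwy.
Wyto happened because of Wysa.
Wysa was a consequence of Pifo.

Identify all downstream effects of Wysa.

Gapi, Qiwy, Wyto

Direct effects: Gapi, Wyto.
2 steps out: Qiwy.
Not reachable from it: Luka, Voho, Towy, Foto, Pifo, Lude, Hoxe, Qiga.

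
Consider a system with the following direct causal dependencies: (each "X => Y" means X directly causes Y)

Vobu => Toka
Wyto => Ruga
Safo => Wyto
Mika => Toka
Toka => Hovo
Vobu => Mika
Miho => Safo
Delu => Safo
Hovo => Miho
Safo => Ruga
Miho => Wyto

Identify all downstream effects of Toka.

Direct effects: Hovo.
2 steps out: Miho.
3 steps out: Safo, Wyto.
4 steps out: Ruga.
Not reachable from it: Vobu, Mika, Delu.

Hovo, Miho, Ruga, Safo, Wyto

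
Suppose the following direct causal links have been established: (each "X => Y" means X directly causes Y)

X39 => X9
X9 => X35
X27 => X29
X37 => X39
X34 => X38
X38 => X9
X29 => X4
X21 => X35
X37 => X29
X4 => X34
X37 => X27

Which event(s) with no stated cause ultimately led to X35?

X21, X37

Tracing upstream from X35: X35 ← X9 ← X39 ← X37.
A separate upstream branch: X35 ← X21.
Each of those chain origins has no stated cause.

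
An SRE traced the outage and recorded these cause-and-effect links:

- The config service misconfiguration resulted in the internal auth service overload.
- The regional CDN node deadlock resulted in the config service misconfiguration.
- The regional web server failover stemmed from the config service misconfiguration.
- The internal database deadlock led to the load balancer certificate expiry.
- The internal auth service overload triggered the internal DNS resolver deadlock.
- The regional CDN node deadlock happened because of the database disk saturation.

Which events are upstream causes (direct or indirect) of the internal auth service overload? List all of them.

the config service misconfiguration, the database disk saturation, the regional CDN node deadlock

Immediate cause of the internal auth service overload: the config service misconfiguration.
Further upstream: the database disk saturation, the regional CDN node deadlock.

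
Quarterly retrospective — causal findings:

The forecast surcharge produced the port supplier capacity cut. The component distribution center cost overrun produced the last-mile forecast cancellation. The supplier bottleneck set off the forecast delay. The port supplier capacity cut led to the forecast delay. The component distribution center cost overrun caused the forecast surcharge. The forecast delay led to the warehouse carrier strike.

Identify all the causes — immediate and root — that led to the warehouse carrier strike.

Immediate cause of the warehouse carrier strike: the forecast delay.
Further upstream: the component distribution center cost overrun, the forecast surcharge, the supplier bottleneck, the port supplier capacity cut.

the component distribution center cost overrun, the forecast delay, the forecast surcharge, the port supplier capacity cut, the supplier bottleneck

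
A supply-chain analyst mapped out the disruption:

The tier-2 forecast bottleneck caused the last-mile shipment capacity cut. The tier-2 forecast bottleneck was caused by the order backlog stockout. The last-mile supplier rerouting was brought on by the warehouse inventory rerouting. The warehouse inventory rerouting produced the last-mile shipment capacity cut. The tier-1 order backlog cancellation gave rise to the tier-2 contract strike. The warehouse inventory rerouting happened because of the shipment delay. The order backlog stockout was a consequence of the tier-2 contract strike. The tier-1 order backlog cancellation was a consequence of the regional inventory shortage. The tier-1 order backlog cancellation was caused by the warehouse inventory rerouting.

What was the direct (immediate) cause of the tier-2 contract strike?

Upstream contributors include the shipment delay, the warehouse inventory rerouting, the regional inventory shortage, but only the tier-1 order backlog cancellation feeds directly into the tier-2 contract strike.

the tier-1 order backlog cancellation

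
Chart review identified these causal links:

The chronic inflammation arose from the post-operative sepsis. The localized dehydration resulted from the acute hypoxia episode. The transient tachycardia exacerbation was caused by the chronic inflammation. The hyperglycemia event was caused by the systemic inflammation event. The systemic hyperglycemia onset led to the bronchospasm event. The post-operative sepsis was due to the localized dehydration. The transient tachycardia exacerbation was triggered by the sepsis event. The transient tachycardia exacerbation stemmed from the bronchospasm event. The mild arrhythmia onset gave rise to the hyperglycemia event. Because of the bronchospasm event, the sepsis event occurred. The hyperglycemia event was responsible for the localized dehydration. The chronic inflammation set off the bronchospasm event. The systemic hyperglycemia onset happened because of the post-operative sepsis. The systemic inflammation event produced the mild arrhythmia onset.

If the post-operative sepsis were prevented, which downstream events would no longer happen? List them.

the bronchospasm event, the chronic inflammation, the sepsis event, the systemic hyperglycemia onset, the transient tachycardia exacerbation

Downstream of the post-operative sepsis: the chronic inflammation, the systemic hyperglycemia onset, the bronchospasm event, the sepsis event, the transient tachycardia exacerbation.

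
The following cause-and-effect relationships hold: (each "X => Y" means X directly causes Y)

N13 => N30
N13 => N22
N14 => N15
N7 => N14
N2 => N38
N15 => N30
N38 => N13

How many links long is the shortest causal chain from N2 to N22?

Shortest chain: N2 → N38 → N13 → N22.

3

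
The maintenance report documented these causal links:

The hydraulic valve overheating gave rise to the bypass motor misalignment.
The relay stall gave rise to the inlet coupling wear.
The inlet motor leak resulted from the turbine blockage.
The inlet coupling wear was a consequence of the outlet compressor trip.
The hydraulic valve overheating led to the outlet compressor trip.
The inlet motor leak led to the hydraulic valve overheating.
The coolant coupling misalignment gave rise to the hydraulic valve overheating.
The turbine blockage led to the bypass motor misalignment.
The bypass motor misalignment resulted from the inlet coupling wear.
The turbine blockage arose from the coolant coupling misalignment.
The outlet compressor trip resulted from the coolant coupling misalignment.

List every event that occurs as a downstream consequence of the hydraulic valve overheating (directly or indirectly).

the bypass motor misalignment, the inlet coupling wear, the outlet compressor trip

Direct effects: the outlet compressor trip, the bypass motor misalignment.
2 steps out: the inlet coupling wear.
Not reachable from it: the coolant coupling misalignment, the turbine blockage, the inlet motor leak, the relay stall.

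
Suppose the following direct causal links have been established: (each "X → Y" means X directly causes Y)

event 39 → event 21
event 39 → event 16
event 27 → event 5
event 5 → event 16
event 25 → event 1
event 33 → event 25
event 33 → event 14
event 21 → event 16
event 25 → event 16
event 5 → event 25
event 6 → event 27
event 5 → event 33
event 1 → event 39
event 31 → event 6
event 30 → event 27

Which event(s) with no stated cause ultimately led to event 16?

event 30, event 31

Tracing upstream from event 16: event 16 ← event 5 ← event 27 ← event 6 ← event 31.
A separate upstream branch: event 16 ← event 5 ← event 27 ← event 30.
Each of those chain origins has no stated cause.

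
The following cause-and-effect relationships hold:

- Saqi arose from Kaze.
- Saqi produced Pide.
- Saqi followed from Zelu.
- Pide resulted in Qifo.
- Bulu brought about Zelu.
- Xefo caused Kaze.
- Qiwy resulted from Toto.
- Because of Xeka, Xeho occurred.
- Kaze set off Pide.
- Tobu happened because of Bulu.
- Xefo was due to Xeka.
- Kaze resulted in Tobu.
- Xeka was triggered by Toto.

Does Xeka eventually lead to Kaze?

There is a causal chain: Xeka → Xefo → Kaze.

Yes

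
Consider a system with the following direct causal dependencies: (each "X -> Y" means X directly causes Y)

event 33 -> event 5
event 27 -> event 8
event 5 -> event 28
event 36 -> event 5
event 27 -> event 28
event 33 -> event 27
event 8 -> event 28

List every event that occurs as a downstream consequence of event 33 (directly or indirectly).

event 27, event 28, event 5, event 8

Direct effects: event 27, event 5.
2 steps out: event 8, event 28.
Not reachable from it: event 36.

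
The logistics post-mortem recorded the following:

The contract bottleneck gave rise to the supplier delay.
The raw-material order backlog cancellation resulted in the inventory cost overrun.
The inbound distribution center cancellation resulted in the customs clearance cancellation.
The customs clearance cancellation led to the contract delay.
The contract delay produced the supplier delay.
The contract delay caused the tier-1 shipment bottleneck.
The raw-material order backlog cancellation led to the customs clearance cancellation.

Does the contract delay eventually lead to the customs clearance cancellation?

The contract delay leads to the tier-1 shipment bottleneck, the supplier delay; the customs clearance cancellation is not among them.

No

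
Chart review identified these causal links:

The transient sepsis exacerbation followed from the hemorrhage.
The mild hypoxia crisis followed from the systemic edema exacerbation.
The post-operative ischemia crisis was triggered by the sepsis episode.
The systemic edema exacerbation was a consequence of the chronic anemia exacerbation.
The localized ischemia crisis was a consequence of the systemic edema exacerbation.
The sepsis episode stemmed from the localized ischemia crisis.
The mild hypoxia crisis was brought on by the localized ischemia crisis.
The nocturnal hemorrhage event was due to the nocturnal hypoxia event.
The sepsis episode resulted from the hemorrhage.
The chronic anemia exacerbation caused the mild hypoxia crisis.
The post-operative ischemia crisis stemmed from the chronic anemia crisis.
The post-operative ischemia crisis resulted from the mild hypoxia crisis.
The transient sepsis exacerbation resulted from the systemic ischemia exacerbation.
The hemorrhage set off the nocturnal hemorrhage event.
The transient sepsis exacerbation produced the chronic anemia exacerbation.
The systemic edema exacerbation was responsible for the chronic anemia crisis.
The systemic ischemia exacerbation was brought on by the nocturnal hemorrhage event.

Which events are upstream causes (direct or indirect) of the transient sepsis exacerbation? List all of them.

the hemorrhage, the nocturnal hemorrhage event, the nocturnal hypoxia event, the systemic ischemia exacerbation

Immediate causes of the transient sepsis exacerbation: the hemorrhage, the systemic ischemia exacerbation.
Further upstream: the nocturnal hemorrhage event, the nocturnal hypoxia event.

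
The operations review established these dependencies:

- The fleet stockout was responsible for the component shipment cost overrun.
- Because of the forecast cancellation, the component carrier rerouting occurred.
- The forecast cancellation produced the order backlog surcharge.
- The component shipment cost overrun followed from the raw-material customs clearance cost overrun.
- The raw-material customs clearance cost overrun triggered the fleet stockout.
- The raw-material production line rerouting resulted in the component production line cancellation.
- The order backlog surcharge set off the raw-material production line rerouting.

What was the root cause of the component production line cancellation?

the forecast cancellation

Tracing upstream from the component production line cancellation: the component production line cancellation ← the raw-material production line rerouting ← the order backlog surcharge ← the forecast cancellation.
The forecast cancellation has no stated cause, so it is the root.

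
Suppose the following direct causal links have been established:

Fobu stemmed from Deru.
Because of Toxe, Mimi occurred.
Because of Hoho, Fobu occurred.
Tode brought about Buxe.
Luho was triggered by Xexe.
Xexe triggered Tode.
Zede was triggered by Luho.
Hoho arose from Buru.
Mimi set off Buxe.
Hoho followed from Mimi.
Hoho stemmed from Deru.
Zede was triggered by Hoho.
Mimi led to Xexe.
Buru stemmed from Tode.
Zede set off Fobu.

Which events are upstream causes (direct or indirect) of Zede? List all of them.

Buru, Deru, Hoho, Luho, Mimi, Tode, Toxe, Xexe

Immediate causes of Zede: Luho, Hoho.
Further upstream: Toxe, Mimi, Xexe, Tode, Deru, Buru.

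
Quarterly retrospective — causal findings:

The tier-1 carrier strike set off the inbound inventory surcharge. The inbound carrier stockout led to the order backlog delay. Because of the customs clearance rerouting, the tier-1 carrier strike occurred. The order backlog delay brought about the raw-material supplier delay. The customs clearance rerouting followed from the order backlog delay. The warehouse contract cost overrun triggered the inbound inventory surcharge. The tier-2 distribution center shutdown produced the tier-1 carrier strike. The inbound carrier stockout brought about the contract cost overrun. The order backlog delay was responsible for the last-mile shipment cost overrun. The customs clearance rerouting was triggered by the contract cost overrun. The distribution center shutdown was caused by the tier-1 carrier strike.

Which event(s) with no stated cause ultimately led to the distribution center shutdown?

the inbound carrier stockout, the tier-2 distribution center shutdown

Tracing upstream from the distribution center shutdown: the distribution center shutdown ← the tier-1 carrier strike ← the customs clearance rerouting ← the order backlog delay ← the inbound carrier stockout.
A separate upstream branch: the distribution center shutdown ← the tier-1 carrier strike ← the tier-2 distribution center shutdown.
Each of those chain origins has no stated cause.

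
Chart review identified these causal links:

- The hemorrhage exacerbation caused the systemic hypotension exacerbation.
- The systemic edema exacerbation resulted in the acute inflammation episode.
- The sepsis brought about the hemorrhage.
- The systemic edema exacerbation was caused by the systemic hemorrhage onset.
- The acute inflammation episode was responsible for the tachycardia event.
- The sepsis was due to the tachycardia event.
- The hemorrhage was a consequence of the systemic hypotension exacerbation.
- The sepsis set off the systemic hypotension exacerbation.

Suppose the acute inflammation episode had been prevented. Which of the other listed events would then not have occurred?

Downstream of the acute inflammation episode: the tachycardia event, the sepsis, the systemic hypotension exacerbation, the hemorrhage.
Of those, still caused via another path: the systemic hypotension exacerbation, the hemorrhage.
The remainder have no surviving cause.

the sepsis, the tachycardia event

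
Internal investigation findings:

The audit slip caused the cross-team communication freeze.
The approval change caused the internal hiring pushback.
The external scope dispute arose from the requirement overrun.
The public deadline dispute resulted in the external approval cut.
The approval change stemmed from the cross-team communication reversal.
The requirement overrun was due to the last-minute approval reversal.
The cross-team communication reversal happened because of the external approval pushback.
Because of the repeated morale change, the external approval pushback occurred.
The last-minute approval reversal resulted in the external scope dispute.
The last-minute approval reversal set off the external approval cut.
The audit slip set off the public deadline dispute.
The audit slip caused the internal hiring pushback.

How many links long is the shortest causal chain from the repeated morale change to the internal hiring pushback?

Shortest chain: the repeated morale change → the external approval pushback → the cross-team communication reversal → the approval change → the internal hiring pushback.

4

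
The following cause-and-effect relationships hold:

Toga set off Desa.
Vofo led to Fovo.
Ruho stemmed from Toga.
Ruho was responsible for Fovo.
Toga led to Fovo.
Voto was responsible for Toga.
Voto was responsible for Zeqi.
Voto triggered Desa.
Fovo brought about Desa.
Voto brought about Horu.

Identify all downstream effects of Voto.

Direct effects: Zeqi, Horu, Toga, Desa.
2 steps out: Ruho, Fovo.
Not reachable from it: Vofo.

Desa, Fovo, Horu, Ruho, Toga, Zeqi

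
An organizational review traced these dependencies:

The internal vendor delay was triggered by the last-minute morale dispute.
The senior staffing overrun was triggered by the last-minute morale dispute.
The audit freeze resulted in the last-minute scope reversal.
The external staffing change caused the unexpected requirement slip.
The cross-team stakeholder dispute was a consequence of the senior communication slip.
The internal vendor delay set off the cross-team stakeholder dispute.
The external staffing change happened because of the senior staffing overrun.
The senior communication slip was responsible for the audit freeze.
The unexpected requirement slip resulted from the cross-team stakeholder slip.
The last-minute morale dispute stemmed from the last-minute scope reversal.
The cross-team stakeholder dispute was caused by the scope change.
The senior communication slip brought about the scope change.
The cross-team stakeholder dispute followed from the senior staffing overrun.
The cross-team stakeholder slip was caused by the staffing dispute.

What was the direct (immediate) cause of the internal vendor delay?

the last-minute morale dispute

Upstream contributors include the senior communication slip, the audit freeze, the last-minute scope reversal, but only the last-minute morale dispute feeds directly into the internal vendor delay.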